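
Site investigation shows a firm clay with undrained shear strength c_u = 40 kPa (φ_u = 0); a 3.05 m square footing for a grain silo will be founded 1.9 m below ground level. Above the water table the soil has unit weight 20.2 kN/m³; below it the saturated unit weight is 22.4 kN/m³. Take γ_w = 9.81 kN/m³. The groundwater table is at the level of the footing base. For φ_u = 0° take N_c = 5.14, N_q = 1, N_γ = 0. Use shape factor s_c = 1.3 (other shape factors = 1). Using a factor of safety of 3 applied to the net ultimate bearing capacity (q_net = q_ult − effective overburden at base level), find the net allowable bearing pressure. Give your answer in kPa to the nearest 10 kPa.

q_all(net) ≈ 90 kPa

q = γ·D_f = 20.2 × 1.9 = 38.38 kPa.
c·N_c·s_c = 40 × 5.14 × 1.3 = 267.28 kPa
q·N_q = 38.38 × 1 = 38.38 kPa
q_ult = 267.28 + 38.38 = 305.66 kPa.
Net ultimate: q_net = 305.66 − 38.38 = 267.28 kPa.
q_all(net) = 267.28 / 3 = 89.093 kPa.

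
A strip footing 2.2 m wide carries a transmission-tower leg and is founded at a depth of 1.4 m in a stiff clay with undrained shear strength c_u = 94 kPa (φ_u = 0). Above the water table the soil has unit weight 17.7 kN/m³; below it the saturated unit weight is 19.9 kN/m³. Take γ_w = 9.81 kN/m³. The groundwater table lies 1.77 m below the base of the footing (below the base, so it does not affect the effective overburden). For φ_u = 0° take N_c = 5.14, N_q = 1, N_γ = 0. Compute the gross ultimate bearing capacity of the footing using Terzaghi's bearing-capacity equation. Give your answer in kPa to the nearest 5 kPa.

q = γ·D_f = 17.7 × 1.4 = 24.78 kPa.
c·N_c = 94 × 5.14 = 483.16 kPa
q·N_q = 24.78 × 1 = 24.78 kPa
q_ult = 483.16 + 24.78 = 507.94 kPa.

q_ult ≈ 510 kPa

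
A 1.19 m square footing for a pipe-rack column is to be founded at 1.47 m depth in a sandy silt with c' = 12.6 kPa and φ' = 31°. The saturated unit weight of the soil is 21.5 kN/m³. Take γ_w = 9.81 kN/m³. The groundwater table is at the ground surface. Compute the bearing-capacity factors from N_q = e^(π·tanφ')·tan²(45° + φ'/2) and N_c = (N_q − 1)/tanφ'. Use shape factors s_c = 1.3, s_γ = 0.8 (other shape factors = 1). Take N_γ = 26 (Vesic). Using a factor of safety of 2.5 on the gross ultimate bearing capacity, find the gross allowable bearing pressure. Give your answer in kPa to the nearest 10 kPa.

q_all ≈ 410 kPa

N_q = e^(π·tan31°)·tan²(60.5°) = 20.63; N_c = (N_q − 1)/tanφ' = 32.67.
Water table at ground surface, so effective unit weight γ' = 21.5 − 9.81 = 11.69 kN/m³ is used throughout; overburden q = 11.69 × 1.47 = 17.184 kPa; the same γ' applies in the ½γBN_γ term.
Cohesion term c·N_c·s_c = 12.6 × 32.671 × 1.3 = 535.15 kPa; surcharge term q·N_q = 17.184 × 20.631 = 354.53 kPa; self-weight term 0.5·γ·B·N_γ·s_γ = 0.5 × 11.69 × 1.19 × 26 × 0.8 = 144.68 kPa.
q_ult = 535.15 + 354.53 + 144.68 = 1034.4 kPa.
q_all = 1034.4 / 2.5 = 413.74 kPa.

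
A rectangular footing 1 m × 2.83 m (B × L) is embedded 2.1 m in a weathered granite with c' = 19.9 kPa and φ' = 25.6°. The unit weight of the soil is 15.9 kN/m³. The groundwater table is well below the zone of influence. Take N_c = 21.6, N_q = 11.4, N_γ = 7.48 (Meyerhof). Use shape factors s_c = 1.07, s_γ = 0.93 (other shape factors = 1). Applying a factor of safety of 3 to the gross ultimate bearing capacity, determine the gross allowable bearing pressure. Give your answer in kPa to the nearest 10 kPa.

q_all ≈ 300 kPa

q = γ·D_f = 15.9 × 2.1 = 33.39 kPa.
c·N_c·s_c = 19.9 × 21.6 × 1.07 = 459.93 kPa
q·N_q = 33.39 × 11.4 = 380.65 kPa
0.5·γ·B·N_γ·s_γ = 0.5 × 15.9 × 1 × 7.48 × 0.93 = 55.303 kPa
q_ult = 459.93 + 380.65 + 55.303 = 895.88 kPa.
q_all = q_ult / FS = 895.88 / 3 = 298.63 kPa.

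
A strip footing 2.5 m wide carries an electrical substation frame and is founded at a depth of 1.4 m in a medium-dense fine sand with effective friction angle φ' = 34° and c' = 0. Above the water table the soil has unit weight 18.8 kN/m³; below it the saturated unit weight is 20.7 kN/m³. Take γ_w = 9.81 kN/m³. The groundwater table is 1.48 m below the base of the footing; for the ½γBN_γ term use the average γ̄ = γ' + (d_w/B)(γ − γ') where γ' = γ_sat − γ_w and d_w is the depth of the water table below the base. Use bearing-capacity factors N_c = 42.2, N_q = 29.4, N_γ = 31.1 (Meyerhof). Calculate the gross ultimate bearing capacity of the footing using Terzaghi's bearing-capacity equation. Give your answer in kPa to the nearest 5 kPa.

q_ult ≈ 1380 kPa

Overburden at base level: q = 18.8 × 1.4 = 26.32 kPa.
The water table is 1.48 m below the base (< B = 2.5 m), so the ½γBN_γ term uses γ̄ = γ' + (d_w/B)(γ − γ') = 10.89 + (1.48/2.5)(18.8 − 10.89) = 15.573 kN/m³.
Surcharge term q·N_q = 26.32 × 29.4 = 773.81 kPa; self-weight term 0.5·γ·B·N_γ = 0.5 × 15.573 × 2.5 × 31.1 = 605.39 kPa.
q_ult = 773.81 + 605.39 = 1379.2 kPa.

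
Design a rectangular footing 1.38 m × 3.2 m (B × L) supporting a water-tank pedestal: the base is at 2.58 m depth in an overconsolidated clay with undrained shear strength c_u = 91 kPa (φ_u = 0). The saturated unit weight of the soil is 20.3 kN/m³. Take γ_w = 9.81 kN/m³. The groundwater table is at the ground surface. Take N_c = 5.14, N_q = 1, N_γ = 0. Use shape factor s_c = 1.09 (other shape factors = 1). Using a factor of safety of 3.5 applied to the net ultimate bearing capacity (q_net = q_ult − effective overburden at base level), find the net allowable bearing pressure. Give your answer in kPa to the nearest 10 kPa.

Water table at ground surface, so effective unit weight γ' = 20.3 − 9.81 = 10.49 kN/m³ is used throughout; overburden q = 10.49 × 2.58 = 27.064 kPa.
Cohesion term c·N_c·s_c = 91 × 5.14 × 1.09 = 509.84 kPa; surcharge term q·N_q = 27.064 × 1 = 27.064 kPa.
q_ult = 509.84 + 27.064 = 536.9 kPa.
Net ultimate: q_net = 536.9 − 27.064 = 509.84 kPa.
q_all(net) = 509.84 / 3.5 = 145.67 kPa.

q_all(net) ≈ 150 kPa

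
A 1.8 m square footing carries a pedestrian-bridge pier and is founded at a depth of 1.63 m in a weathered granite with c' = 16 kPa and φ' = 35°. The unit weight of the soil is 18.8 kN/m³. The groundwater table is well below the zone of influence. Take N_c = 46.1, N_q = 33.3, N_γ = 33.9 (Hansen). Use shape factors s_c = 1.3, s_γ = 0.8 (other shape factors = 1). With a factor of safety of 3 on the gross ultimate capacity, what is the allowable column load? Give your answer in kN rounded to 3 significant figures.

P_all ≈ 2630 kN

Effective surcharge at the founding depth q = γ·D_f = 18.8 × 1.63 = 30.644 kPa.
q_ult = c·N_c·s_c + q·N_q + 0.5·γ·B·N_γ·s_γ
     = 16 × 46.1 × 1.3 + 30.644 × 33.3 + 0.5 × 18.8 × 1.8 × 33.9 × 0.8
     = 958.88 + 1020.4 + 458.87 = 2438.2 kPa.
Gross allowable pressure q_all = 2438.2 / 3 = 812.73 kPa.
Footing area = 3.24 m², so allowable column load = 812.73 × 3.24 = 2633.3 kN.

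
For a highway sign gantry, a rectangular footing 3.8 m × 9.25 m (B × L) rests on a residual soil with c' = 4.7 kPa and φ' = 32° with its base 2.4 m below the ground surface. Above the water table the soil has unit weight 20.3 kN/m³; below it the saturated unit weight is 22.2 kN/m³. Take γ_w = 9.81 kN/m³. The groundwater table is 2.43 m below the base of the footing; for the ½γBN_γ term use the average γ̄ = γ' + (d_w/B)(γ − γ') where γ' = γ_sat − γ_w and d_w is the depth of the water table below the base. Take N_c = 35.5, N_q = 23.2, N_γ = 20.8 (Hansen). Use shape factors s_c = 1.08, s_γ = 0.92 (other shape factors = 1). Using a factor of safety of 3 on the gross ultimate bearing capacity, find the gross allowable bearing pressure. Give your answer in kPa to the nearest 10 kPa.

q_all ≈ 650 kPa

Effective surcharge at the founding depth q = γ·D_f = 20.3 × 2.4 = 48.72 kPa.
With d_w = 2.43 m < B, γ̄ = 12.39 + (2.43/3.8) × (20.3 − 12.39) = 17.448 kN/m³.
q_ult = c·N_c·s_c + q·N_q + 0.5·γ·B·N_γ·s_γ
     = 4.7 × 35.5 × 1.08 + 48.72 × 23.2 + 0.5 × 17.448 × 3.8 × 20.8 × 0.92
     = 180.2 + 1130.3 + 634.39 = 1944.9 kPa.
q_all = 1944.9 / 3 = 648.3 kPa.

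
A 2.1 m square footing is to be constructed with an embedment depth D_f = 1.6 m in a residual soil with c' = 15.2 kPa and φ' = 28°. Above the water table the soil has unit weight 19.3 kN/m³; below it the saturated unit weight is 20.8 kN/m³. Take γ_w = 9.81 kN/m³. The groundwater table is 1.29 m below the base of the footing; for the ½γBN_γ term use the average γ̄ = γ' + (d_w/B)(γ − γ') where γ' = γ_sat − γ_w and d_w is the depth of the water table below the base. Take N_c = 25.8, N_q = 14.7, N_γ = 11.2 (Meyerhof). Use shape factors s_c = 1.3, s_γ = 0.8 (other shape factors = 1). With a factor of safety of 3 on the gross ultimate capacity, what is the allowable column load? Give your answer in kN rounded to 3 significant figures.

Overburden at base level: q = 19.3 × 1.6 = 30.88 kPa.
The water table is 1.29 m below the base (< B = 2.1 m), so the ½γBN_γ term uses γ̄ = γ' + (d_w/B)(γ − γ') = 10.99 + (1.29/2.1)(19.3 − 10.99) = 16.095 kN/m³.
Cohesion term c·N_c·s_c = 15.2 × 25.8 × 1.3 = 509.81 kPa; surcharge term q·N_q = 30.88 × 14.7 = 453.94 kPa; self-weight term 0.5·γ·B·N_γ·s_γ = 0.5 × 16.095 × 2.1 × 11.2 × 0.8 = 151.42 kPa.
q_ult = 509.81 + 453.94 + 151.42 = 1115.2 kPa.
Gross allowable pressure q_all = 1115.2 / 3 = 371.72 kPa.
Footing area = 4.41 m², so allowable column load = 371.72 × 4.41 = 1639.3 kN.

P_all ≈ 1640 kN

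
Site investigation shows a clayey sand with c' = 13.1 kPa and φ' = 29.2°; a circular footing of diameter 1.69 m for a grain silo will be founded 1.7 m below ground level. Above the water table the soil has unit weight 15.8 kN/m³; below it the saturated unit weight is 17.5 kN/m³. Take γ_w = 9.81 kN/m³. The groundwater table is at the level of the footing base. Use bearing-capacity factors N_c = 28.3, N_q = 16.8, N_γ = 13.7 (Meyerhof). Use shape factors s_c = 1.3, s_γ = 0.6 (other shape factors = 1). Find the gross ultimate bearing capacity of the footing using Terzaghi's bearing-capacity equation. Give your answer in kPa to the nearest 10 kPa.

Overburden at base level: q = 15.8 × 1.7 = 26.86 kPa.
Below the base the soil is submerged, so the ½γBN_γ term uses γ' = 17.5 − 9.81 = 7.69 kN/m³.
Cohesion term c·N_c·s_c = 13.1 × 28.3 × 1.3 = 481.95 kPa; surcharge term q·N_q = 26.86 × 16.8 = 451.25 kPa; self-weight term 0.5·γ·B·N_γ·s_γ = 0.5 × 7.69 × 1.69 × 13.7 × 0.6 = 53.414 kPa.
q_ult = 481.95 + 451.25 + 53.414 = 986.61 kPa.

q_ult ≈ 990 kPa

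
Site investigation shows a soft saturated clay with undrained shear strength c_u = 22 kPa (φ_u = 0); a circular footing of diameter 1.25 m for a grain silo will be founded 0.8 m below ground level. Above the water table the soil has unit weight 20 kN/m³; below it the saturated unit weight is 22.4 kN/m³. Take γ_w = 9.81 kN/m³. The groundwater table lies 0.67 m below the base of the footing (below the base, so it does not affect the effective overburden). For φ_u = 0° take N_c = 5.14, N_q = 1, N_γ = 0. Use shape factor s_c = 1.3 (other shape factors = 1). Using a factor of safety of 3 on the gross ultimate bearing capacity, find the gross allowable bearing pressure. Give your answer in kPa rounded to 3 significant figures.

q_all ≈ 54.3 kPa

q = γ·D_f = 20 × 0.8 = 16 kPa.
c·N_c·s_c = 22 × 5.14 × 1.3 = 147 kPa
q·N_q = 16 × 1 = 16 kPa
q_ult = 147 + 16 = 163 kPa.
q_all = 163 / 3 = 54.335 kPa.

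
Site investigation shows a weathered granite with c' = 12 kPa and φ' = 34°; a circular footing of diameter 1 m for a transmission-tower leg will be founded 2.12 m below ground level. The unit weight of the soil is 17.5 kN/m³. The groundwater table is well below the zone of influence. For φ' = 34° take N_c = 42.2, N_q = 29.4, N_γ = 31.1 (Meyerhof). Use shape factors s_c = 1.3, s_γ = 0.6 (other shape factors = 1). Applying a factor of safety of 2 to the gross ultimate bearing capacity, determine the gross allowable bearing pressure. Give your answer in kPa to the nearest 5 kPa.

Effective surcharge at the founding depth q = γ·D_f = 17.5 × 2.12 = 37.1 kPa.
q_ult = c·N_c·s_c + q·N_q + 0.5·γ·B·N_γ·s_γ
     = 12 × 42.2 × 1.3 + 37.1 × 29.4 + 0.5 × 17.5 × 1 × 31.1 × 0.6
     = 658.32 + 1090.7 + 163.28 = 1912.3 kPa.
q_all = q_ult / FS = 1912.3 / 2 = 956.17 kPa.

q_all ≈ 955 kPa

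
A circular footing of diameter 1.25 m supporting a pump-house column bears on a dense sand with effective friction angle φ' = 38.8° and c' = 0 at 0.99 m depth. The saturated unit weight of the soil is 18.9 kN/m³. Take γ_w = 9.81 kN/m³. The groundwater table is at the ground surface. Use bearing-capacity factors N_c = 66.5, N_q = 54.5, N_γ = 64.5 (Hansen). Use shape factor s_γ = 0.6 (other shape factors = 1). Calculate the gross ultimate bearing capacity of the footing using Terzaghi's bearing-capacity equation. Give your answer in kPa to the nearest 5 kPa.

Water table at ground surface, so effective unit weight γ' = 18.9 − 9.81 = 9.09 kN/m³ is used throughout; overburden q = 9.09 × 0.99 = 8.9991 kPa; the same γ' applies in the ½γBN_γ term.
Surcharge term q·N_q = 8.9991 × 54.5 = 490.45 kPa; self-weight term 0.5·γ·B·N_γ·s_γ = 0.5 × 9.09 × 1.25 × 64.5 × 0.6 = 219.86 kPa.
q_ult = 490.45 + 219.86 = 710.32 kPa.

q_ult ≈ 710 kPa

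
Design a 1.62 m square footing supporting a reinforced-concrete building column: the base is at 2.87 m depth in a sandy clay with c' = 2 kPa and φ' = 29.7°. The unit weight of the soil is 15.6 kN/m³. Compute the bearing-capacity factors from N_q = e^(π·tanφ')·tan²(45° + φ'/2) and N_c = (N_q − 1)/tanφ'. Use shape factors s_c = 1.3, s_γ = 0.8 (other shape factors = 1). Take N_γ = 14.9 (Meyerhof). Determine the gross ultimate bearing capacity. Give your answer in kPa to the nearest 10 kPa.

q_ult ≈ 1020 kPa

tan29.7° = 0.5704, so N_q = e^(π×0.5704)·tan²(59.85°) = 6.001 × 2.964 = 17.79.
N_c = (17.79 − 1)/tan29.7° = 29.43.
q = γ·D_f = 15.6 × 2.87 = 44.772 kPa.
c·N_c·s_c = 2 × 29.431 × 1.3 = 76.52 kPa
q·N_q = 44.772 × 17.787 = 796.36 kPa
0.5·γ·B·N_γ·s_γ = 0.5 × 15.6 × 1.62 × 14.9 × 0.8 = 150.62 kPa
q_ult = 76.52 + 796.36 + 150.62 = 1023.5 kPa.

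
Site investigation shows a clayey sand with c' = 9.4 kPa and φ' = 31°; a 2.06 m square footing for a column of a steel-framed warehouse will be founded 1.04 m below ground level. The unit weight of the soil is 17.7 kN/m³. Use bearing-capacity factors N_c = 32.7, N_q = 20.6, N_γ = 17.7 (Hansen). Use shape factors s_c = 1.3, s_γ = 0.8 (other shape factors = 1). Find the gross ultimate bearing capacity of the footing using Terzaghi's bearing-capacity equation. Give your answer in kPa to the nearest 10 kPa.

q_ult ≈ 1040 kPa

Effective surcharge at the founding depth q = γ·D_f = 17.7 × 1.04 = 18.408 kPa.
q_ult = c·N_c·s_c + q·N_q + 0.5·γ·B·N_γ·s_γ
     = 9.4 × 32.7 × 1.3 + 18.408 × 20.6 + 0.5 × 17.7 × 2.06 × 17.7 × 0.8
     = 399.59 + 379.2 + 258.15 = 1036.9 kPa.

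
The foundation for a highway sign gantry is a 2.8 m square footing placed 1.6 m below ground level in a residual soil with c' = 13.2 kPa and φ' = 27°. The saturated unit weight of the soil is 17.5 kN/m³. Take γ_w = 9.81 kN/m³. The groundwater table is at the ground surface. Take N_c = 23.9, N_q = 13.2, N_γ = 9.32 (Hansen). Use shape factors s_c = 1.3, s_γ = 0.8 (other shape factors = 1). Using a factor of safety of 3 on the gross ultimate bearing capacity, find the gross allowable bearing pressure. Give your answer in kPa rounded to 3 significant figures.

Water table at ground surface, so effective unit weight γ' = 17.5 − 9.81 = 7.69 kN/m³ is used throughout; overburden q = 7.69 × 1.6 = 12.304 kPa; the same γ' applies in the ½γBN_γ term.
Cohesion term c·N_c·s_c = 13.2 × 23.9 × 1.3 = 410.12 kPa; surcharge term q·N_q = 12.304 × 13.2 = 162.41 kPa; self-weight term 0.5·γ·B·N_γ·s_γ = 0.5 × 7.69 × 2.8 × 9.32 × 0.8 = 80.271 kPa.
q_ult = 410.12 + 162.41 + 80.271 = 652.81 kPa.
q_all = 652.81 / 3 = 217.6 kPa.

q_all ≈ 218 kPa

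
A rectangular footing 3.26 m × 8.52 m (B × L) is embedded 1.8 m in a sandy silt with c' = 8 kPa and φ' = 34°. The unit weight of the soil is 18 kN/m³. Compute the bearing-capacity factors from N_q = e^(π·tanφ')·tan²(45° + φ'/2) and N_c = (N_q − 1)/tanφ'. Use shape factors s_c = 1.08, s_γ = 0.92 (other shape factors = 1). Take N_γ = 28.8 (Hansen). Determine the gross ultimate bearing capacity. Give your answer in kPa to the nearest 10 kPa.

tan34° = 0.6745, so N_q = e^(π×0.6745)·tan²(62°) = 8.323 × 3.537 = 29.44.
N_c = (29.44 − 1)/tan34° = 42.16.
q = γ·D_f = 18 × 1.8 = 32.4 kPa.
c·N_c·s_c = 8 × 42.164 × 1.08 = 364.29 kPa
q·N_q = 32.4 × 29.44 = 953.85 kPa
0.5·γ·B·N_γ·s_γ = 0.5 × 18 × 3.26 × 28.8 × 0.92 = 777.39 kPa
q_ult = 364.29 + 953.85 + 777.39 = 2095.5 kPa.

q_ult ≈ 2100 kPa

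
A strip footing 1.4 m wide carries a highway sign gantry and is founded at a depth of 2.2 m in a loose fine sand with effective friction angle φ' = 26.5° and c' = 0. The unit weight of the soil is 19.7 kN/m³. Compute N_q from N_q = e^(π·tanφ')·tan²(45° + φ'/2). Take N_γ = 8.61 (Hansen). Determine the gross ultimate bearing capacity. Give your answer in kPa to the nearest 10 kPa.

tan26.5° = 0.4986, so N_q = e^(π×0.4986)·tan²(58.25°) = 4.789 × 2.611 = 12.51.
Effective surcharge at the founding depth q = γ·D_f = 19.7 × 2.2 = 43.34 kPa.
q_ult = q·N_q + 0.5·γ·B·N_γ
     = 43.34 × 12.506 + 0.5 × 19.7 × 1.4 × 8.61
     = 542.02 + 118.73 = 660.75 kPa.

q_ult ≈ 660 kPa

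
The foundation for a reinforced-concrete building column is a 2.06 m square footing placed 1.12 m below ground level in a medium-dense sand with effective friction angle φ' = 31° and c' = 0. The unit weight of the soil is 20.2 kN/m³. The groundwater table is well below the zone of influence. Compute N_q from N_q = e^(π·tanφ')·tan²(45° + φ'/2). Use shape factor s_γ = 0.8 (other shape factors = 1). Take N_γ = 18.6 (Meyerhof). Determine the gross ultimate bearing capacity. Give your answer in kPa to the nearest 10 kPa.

tan31° = 0.6009, so N_q = e^(π×0.6009)·tan²(60.5°) = 6.604 × 3.124 = 20.63.
q = γ·D_f = 20.2 × 1.12 = 22.624 kPa.
q·N_q = 22.624 × 20.631 = 466.75 kPa
0.5·γ·B·N_γ·s_γ = 0.5 × 20.2 × 2.06 × 18.6 × 0.8 = 309.59 kPa
q_ult = 466.75 + 309.59 = 776.34 kPa.

q_ult ≈ 780 kPa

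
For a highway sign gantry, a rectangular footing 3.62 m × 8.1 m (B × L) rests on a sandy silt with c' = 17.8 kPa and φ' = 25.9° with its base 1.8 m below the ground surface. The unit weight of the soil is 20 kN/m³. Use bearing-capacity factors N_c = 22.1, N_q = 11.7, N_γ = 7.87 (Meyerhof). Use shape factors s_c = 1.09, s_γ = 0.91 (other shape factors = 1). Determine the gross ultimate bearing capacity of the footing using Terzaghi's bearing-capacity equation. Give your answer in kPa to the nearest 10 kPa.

q_ult ≈ 1110 kPa

Overburden at base level: q = 20 × 1.8 = 36 kPa.
Cohesion term c·N_c·s_c = 17.8 × 22.1 × 1.09 = 428.78 kPa; surcharge term q·N_q = 36 × 11.7 = 421.2 kPa; self-weight term 0.5·γ·B·N_γ·s_γ = 0.5 × 20 × 3.62 × 7.87 × 0.91 = 259.25 kPa.
q_ult = 428.78 + 421.2 + 259.25 = 1109.2 kPa.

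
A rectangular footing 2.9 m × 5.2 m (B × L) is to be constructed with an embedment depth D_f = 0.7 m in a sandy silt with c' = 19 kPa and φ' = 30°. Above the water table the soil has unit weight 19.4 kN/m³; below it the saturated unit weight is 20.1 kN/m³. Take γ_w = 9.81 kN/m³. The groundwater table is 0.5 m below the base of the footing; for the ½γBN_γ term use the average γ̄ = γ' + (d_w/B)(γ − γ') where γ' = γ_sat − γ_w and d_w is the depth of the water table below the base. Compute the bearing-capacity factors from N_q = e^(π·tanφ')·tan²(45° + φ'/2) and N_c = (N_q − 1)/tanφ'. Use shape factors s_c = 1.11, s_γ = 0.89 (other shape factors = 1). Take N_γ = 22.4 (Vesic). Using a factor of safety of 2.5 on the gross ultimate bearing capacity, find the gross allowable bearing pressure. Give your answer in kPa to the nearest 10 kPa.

N_q = e^(π·tan30°)·tan²(60°) = 18.4; N_c = (N_q − 1)/tanφ' = 30.14.
Effective surcharge at the founding depth q = γ·D_f = 19.4 × 0.7 = 13.58 kPa.
With d_w = 0.5 m < B, γ̄ = 10.29 + (0.5/2.9) × (19.4 − 10.29) = 11.861 kN/m³.
q_ult = c·N_c·s_c + q·N_q + 0.5·γ·B·N_γ·s_γ
     = 19 × 30.14 × 1.11 + 13.58 × 18.401 + 0.5 × 11.861 × 2.9 × 22.4 × 0.89
     = 635.64 + 249.89 + 342.86 = 1228.4 kPa.
q_all = 1228.4 / 2.5 = 491.36 kPa.

q_all ≈ 490 kPa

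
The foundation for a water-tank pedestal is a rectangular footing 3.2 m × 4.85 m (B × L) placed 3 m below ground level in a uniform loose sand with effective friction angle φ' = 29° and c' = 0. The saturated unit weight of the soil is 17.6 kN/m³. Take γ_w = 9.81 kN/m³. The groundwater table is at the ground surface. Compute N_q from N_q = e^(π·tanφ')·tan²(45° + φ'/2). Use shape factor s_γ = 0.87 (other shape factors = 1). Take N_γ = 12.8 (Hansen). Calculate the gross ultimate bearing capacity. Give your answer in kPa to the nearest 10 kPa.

tan29° = 0.5543, so N_q = e^(π×0.5543)·tan²(59.5°) = 5.705 × 2.882 = 16.44.
γ' = 17.6 − 9.81 = 7.79 kN/m³ (submerged throughout). q = 7.79 × 3 = 23.37 kPa; the same γ' applies in the ½γBN_γ term.
q·N_q = 23.37 × 16.443 = 384.28 kPa
0.5·γ·B·N_γ·s_γ = 0.5 × 7.79 × 3.2 × 12.8 × 0.87 = 138.8 kPa
q_ult = 384.28 + 138.8 = 523.08 kPa.

q_ult ≈ 520 kPa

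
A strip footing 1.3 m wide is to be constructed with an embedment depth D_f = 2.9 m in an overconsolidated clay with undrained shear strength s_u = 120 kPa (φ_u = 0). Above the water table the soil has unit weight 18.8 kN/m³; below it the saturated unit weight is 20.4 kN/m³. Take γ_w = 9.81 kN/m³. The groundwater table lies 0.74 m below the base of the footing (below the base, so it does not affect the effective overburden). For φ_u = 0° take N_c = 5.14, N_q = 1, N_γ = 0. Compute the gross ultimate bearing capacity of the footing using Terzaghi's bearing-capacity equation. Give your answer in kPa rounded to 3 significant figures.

q = γ·D_f = 18.8 × 2.9 = 54.52 kPa.
c·N_c = 120 × 5.14 = 616.8 kPa
q·N_q = 54.52 × 1 = 54.52 kPa
q_ult = 616.8 + 54.52 = 671.32 kPa.

q_ult ≈ 671 kPa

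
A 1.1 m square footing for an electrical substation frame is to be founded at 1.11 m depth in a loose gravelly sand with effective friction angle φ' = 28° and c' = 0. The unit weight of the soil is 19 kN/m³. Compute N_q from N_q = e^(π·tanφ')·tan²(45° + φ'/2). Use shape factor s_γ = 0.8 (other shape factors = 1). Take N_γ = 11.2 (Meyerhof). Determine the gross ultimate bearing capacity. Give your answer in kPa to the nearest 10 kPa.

q_ult ≈ 400 kPa

tan28° = 0.5317, so N_q = e^(π×0.5317)·tan²(59°) = 5.314 × 2.77 = 14.72.
Effective surcharge at the founding depth q = γ·D_f = 19 × 1.11 = 21.09 kPa.
q_ult = q·N_q + 0.5·γ·B·N_γ·s_γ
     = 21.09 × 14.72 + 0.5 × 19 × 1.1 × 11.2 × 0.8
     = 310.44 + 93.632 = 404.07 kPa.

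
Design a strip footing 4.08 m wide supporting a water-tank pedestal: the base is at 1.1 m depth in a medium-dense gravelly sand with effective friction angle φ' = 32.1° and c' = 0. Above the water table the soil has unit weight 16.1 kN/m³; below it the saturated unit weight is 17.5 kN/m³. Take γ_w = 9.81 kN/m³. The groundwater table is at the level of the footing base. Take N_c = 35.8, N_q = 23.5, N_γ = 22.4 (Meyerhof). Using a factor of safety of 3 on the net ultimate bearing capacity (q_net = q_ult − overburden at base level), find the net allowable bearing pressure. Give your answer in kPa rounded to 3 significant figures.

q_all(net) ≈ 250 kPa

Overburden at base level: q = 16.1 × 1.1 = 17.71 kPa.
Below the base the soil is submerged, so the ½γBN_γ term uses γ' = 17.5 − 9.81 = 7.69 kN/m³.
Surcharge term q·N_q = 17.71 × 23.5 = 416.19 kPa; self-weight term 0.5·γ·B·N_γ = 0.5 × 7.69 × 4.08 × 22.4 = 351.4 kPa.
q_ult = 416.19 + 351.4 = 767.59 kPa.
q_net = 767.59 − 17.71 = 749.88 kPa.
q_all(net) = 749.88 / 3 = 249.96 kPa.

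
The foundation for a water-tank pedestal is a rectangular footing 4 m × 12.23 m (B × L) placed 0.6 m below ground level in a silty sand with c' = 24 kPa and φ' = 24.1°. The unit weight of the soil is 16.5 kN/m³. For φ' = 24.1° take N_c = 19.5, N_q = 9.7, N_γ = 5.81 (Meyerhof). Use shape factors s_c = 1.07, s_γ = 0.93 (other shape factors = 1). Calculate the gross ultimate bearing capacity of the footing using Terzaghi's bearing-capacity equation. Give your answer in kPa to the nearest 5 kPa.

Effective surcharge at the founding depth q = γ·D_f = 16.5 × 0.6 = 9.9 kPa.
q_ult = c·N_c·s_c + q·N_q + 0.5·γ·B·N_γ·s_γ
     = 24 × 19.5 × 1.07 + 9.9 × 9.7 + 0.5 × 16.5 × 4 × 5.81 × 0.93
     = 500.76 + 96.03 + 178.31 = 775.1 kPa.

q_ult ≈ 775 kPa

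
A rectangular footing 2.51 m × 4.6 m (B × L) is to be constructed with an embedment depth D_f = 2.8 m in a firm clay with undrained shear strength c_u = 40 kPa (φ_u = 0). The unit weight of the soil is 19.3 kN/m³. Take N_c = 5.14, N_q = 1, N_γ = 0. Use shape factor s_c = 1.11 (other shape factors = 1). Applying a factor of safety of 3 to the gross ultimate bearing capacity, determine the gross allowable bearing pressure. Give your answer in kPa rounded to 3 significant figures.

Overburden at base level: q = 19.3 × 2.8 = 54.04 kPa.
Cohesion term c·N_c·s_c = 40 × 5.14 × 1.11 = 228.22 kPa; surcharge term q·N_q = 54.04 × 1 = 54.04 kPa.
q_ult = 228.22 + 54.04 = 282.26 kPa.
q_all = q_ult / FS = 282.26 / 3 = 94.085 kPa.

q_all ≈ 94.1 kPa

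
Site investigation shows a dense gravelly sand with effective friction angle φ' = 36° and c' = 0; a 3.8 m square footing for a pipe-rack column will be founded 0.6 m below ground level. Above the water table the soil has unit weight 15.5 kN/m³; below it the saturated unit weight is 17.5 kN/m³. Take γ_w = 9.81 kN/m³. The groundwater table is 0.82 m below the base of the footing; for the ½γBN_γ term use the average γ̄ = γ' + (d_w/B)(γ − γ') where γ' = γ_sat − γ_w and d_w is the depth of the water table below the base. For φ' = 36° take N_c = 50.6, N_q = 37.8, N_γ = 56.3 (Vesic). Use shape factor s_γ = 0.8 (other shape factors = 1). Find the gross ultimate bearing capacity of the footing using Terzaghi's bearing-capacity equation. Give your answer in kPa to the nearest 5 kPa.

q = γ·D_f = 15.5 × 0.6 = 9.3 kPa.
γ' = 7.69 kN/m³; averaging over the depth B below the base, γ̄ = γ' + (d_w/B)(γ − γ') = 9.3753 kN/m³.
q·N_q = 9.3 × 37.8 = 351.54 kPa
0.5·γ·B·N_γ·s_γ = 0.5 × 9.3753 × 3.8 × 56.3 × 0.8 = 802.3 kPa
q_ult = 351.54 + 802.3 = 1153.8 kPa.

q_ult ≈ 1155 kPa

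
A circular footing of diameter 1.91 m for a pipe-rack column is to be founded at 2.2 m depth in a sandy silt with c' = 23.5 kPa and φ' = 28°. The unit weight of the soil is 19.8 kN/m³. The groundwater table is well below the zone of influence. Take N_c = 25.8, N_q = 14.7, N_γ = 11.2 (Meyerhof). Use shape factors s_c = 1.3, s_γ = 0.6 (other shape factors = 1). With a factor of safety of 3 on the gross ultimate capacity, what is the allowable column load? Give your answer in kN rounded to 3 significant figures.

q = γ·D_f = 19.8 × 2.2 = 43.56 kPa.
c·N_c·s_c = 23.5 × 25.8 × 1.3 = 788.19 kPa
q·N_q = 43.56 × 14.7 = 640.33 kPa
0.5·γ·B·N_γ·s_γ = 0.5 × 19.8 × 1.91 × 11.2 × 0.6 = 127.07 kPa
q_ult = 788.19 + 640.33 + 127.07 = 1555.6 kPa.
Gross allowable pressure q_all = 1555.6 / 3 = 518.53 kPa.
Footing area = 2.8652 m², so allowable column load = 518.53 × 2.8652 = 1485.7 kN.

P_all ≈ 1490 kN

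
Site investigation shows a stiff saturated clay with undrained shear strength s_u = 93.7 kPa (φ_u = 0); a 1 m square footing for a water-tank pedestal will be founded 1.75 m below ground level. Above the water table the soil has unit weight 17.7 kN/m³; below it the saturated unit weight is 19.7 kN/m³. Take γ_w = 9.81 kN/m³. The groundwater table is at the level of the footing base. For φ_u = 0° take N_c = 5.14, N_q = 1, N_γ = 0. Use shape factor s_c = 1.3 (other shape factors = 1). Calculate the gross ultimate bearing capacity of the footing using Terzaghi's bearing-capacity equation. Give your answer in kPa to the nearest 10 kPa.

q_ult ≈ 660 kPa

Overburden at base level: q = 17.7 × 1.75 = 30.975 kPa.
Cohesion term c·N_c·s_c = 93.7 × 5.14 × 1.3 = 626.1 kPa; surcharge term q·N_q = 30.975 × 1 = 30.975 kPa.
q_ult = 626.1 + 30.975 = 657.08 kPa.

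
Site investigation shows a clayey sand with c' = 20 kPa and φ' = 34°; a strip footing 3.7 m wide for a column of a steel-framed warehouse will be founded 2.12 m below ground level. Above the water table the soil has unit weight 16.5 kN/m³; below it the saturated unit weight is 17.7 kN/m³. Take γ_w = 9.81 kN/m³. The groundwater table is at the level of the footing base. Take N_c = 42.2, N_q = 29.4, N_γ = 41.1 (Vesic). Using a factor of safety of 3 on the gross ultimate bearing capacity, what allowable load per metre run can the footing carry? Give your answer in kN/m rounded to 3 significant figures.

≈ 3050 kN/m

Effective surcharge at the founding depth q = γ·D_f = 16.5 × 2.12 = 34.98 kPa.
The water table coincides with the base, so in the self-weight term γ → γ' = 7.89 kN/m³.
q_ult = c·N_c + q·N_q + 0.5·γ·B·N_γ
     = 20 × 42.2 + 34.98 × 29.4 + 0.5 × 7.89 × 3.7 × 41.1
     = 844 + 1028.4 + 599.92 = 2472.3 kPa.
Gross allowable pressure q_all = 2472.3 / 3 = 824.11 kPa.
Allowable wall load = q_all × B = 824.11 × 3.7 = 3049.2 kN per metre run.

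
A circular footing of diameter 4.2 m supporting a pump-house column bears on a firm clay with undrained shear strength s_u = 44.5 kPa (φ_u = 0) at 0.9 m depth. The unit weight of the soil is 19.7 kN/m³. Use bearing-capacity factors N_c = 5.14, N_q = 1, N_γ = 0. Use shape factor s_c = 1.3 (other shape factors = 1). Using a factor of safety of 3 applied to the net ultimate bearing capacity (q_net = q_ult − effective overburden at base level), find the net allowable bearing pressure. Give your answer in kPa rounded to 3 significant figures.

q_all(net) ≈ 99.1 kPa

Effective surcharge at the founding depth q = γ·D_f = 19.7 × 0.9 = 17.73 kPa.
q_ult = c·N_c·s_c + q·N_q
     = 44.5 × 5.14 × 1.3 + 17.73 × 1
     = 297.35 + 17.73 = 315.08 kPa.
Net ultimate: q_net = 315.08 − 17.73 = 297.35 kPa.
q_all(net) = 297.35 / 3 = 99.116 kPa.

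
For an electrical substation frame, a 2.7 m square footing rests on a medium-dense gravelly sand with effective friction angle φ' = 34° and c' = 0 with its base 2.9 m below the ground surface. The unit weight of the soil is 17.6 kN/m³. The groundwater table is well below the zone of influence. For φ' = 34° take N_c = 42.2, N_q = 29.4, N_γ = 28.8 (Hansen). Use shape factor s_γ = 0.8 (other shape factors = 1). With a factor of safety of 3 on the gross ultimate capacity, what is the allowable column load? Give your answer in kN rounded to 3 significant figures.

Effective surcharge at the founding depth q = γ·D_f = 17.6 × 2.9 = 51.04 kPa.
q_ult = q·N_q + 0.5·γ·B·N_γ·s_γ
     = 51.04 × 29.4 + 0.5 × 17.6 × 2.7 × 28.8 × 0.8
     = 1500.6 + 547.43 = 2048 kPa.
Gross allowable pressure q_all = 2048 / 3 = 682.67 kPa.
Footing area = 7.29 m², so allowable column load = 682.67 × 7.29 = 4976.7 kN.

P_all ≈ 4980 kN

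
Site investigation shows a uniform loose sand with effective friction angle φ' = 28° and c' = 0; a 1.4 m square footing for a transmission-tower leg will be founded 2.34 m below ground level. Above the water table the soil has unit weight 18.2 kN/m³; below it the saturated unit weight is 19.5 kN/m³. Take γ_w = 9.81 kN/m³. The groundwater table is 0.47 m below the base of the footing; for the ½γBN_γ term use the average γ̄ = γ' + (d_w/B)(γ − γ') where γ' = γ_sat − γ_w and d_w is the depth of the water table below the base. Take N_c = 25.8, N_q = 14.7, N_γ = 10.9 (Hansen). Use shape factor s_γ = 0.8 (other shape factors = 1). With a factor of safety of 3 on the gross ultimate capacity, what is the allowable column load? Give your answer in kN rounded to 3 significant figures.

P_all ≈ 459 kN

Effective surcharge at the founding depth q = γ·D_f = 18.2 × 2.34 = 42.588 kPa.
With d_w = 0.47 m < B, γ̄ = 9.69 + (0.47/1.4) × (18.2 − 9.69) = 12.547 kN/m³.
q_ult = q·N_q + 0.5·γ·B·N_γ·s_γ
     = 42.588 × 14.7 + 0.5 × 12.547 × 1.4 × 10.9 × 0.8
     = 626.04 + 76.586 = 702.63 kPa.
Gross allowable pressure q_all = 702.63 / 3 = 234.21 kPa.
Footing area = 1.96 m², so allowable column load = 234.21 × 1.96 = 459.05 kN.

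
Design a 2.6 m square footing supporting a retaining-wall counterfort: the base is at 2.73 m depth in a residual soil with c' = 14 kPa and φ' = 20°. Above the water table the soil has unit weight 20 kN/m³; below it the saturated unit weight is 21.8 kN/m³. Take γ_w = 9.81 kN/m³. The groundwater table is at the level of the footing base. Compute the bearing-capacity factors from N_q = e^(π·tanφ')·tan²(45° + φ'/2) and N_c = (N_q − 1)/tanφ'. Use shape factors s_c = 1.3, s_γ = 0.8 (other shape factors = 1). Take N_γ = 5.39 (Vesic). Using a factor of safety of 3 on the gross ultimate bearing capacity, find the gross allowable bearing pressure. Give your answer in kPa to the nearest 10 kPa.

N_q = e^(π·tan20°)·tan²(55°) = 6.4; N_c = (N_q − 1)/tanφ' = 14.83.
Effective surcharge at the founding depth q = γ·D_f = 20 × 2.73 = 54.6 kPa.
The water table coincides with the base, so in the self-weight term γ → γ' = 11.99 kN/m³.
q_ult = c·N_c·s_c + q·N_q + 0.5·γ·B·N_γ·s_γ
     = 14 × 14.835 × 1.3 + 54.6 × 6.3994 + 0.5 × 11.99 × 2.6 × 5.39 × 0.8
     = 269.99 + 349.41 + 67.211 = 686.61 kPa.
q_all = 686.61 / 3 = 228.87 kPa.

q_all ≈ 230 kPa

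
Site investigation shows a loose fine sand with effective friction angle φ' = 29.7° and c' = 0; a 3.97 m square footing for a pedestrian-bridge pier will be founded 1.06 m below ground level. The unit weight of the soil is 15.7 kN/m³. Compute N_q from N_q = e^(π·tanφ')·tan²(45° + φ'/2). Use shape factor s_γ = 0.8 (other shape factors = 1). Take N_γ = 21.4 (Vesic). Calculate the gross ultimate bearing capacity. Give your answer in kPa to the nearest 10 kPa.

tan29.7° = 0.5704, so N_q = e^(π×0.5704)·tan²(59.85°) = 6.001 × 2.964 = 17.79.
Effective surcharge at the founding depth q = γ·D_f = 15.7 × 1.06 = 16.642 kPa.
q_ult = q·N_q + 0.5·γ·B·N_γ·s_γ
     = 16.642 × 17.787 + 0.5 × 15.7 × 3.97 × 21.4 × 0.8
     = 296.01 + 533.54 = 829.55 kPa.

q_ult ≈ 830 kPa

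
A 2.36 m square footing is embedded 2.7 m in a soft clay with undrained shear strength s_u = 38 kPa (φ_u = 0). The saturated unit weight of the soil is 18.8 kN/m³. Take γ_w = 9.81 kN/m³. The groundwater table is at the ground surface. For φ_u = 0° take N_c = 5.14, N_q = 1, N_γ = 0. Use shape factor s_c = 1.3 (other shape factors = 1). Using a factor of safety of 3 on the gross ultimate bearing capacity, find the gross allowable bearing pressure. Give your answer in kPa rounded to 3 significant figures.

q_all ≈ 92.7 kPa

With the water table at the surface the whole profile is submerged: γ' = 18.8 − 9.81 = 8.99 kN/m³, so q = γ'·D_f = 24.273 kPa.
q_ult = c·N_c·s_c + q·N_q
     = 38 × 5.14 × 1.3 + 24.273 × 1
     = 253.92 + 24.273 = 278.19 kPa.
q_all = 278.19 / 3 = 92.73 kPa.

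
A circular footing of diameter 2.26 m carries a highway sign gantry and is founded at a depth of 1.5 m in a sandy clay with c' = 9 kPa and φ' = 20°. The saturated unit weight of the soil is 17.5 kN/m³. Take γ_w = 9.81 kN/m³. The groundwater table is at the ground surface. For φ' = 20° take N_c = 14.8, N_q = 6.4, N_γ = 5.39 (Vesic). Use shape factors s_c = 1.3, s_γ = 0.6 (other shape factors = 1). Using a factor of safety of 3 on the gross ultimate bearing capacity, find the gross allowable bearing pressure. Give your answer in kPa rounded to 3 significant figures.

γ' = 17.5 − 9.81 = 7.69 kN/m³ (submerged throughout). q = 7.69 × 1.5 = 11.535 kPa; the same γ' applies in the ½γBN_γ term.
c·N_c·s_c = 9 × 14.8 × 1.3 = 173.16 kPa
q·N_q = 11.535 × 6.4 = 73.824 kPa
0.5·γ·B·N_γ·s_γ = 0.5 × 7.69 × 2.26 × 5.39 × 0.6 = 28.102 kPa
q_ult = 173.16 + 73.824 + 28.102 = 275.09 kPa.
q_all = 275.09 / 3 = 91.695 kPa.

q_all ≈ 91.7 kPa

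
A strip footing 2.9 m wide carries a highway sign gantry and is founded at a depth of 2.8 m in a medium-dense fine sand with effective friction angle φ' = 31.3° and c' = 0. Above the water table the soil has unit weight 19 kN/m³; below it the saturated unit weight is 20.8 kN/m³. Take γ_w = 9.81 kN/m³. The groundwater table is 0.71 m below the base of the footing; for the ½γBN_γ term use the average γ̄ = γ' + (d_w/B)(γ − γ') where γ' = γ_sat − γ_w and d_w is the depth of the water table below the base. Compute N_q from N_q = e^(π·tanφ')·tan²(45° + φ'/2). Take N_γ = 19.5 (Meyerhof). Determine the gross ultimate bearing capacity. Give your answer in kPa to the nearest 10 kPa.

q_ult ≈ 1500 kPa

tan31.3° = 0.608, so N_q = e^(π×0.608)·tan²(60.65°) = 6.754 × 3.162 = 21.36.
Effective surcharge at the founding depth q = γ·D_f = 19 × 2.8 = 53.2 kPa.
With d_w = 0.71 m < B, γ̄ = 10.99 + (0.71/2.9) × (19 − 10.99) = 12.951 kN/m³.
q_ult = q·N_q + 0.5·γ·B·N_γ
     = 53.2 × 21.359 + 0.5 × 12.951 × 2.9 × 19.5
     = 1136.3 + 366.19 = 1502.5 kPa.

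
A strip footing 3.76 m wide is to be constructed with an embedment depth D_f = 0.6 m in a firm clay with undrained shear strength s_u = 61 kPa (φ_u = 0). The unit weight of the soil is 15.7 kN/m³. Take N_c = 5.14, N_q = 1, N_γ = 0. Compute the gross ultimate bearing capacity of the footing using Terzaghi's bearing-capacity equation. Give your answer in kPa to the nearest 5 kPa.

q = γ·D_f = 15.7 × 0.6 = 9.42 kPa.
c·N_c = 61 × 5.14 = 313.54 kPa
q·N_q = 9.42 × 1 = 9.42 kPa
q_ult = 313.54 + 9.42 = 322.96 kPa.

q_ult ≈ 325 kPa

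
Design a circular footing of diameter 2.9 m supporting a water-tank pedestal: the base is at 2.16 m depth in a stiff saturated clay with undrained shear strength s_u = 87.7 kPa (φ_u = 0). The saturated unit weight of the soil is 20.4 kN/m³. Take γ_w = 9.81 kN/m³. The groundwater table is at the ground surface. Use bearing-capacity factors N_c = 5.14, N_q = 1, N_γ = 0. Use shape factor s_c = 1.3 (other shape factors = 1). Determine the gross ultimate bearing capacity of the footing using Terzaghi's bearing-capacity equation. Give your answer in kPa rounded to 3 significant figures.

With the water table at the surface the whole profile is submerged: γ' = 20.4 − 9.81 = 10.59 kN/m³, so q = γ'·D_f = 22.874 kPa.
q_ult = c·N_c·s_c + q·N_q
     = 87.7 × 5.14 × 1.3 + 22.874 × 1
     = 586.01 + 22.874 = 608.89 kPa.

q_ult ≈ 609 kPa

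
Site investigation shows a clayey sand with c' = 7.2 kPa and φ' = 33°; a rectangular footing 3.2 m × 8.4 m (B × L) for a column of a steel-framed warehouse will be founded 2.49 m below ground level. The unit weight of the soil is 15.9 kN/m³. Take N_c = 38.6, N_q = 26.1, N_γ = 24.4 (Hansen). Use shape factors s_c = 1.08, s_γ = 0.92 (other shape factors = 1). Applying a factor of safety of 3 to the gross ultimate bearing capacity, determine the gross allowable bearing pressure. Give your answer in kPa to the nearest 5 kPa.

q_all ≈ 635 kPa

Effective surcharge at the founding depth q = γ·D_f = 15.9 × 2.49 = 39.591 kPa.
q_ult = c·N_c·s_c + q·N_q + 0.5·γ·B·N_γ·s_γ
     = 7.2 × 38.6 × 1.08 + 39.591 × 26.1 + 0.5 × 15.9 × 3.2 × 24.4 × 0.92
     = 300.15 + 1033.3 + 571.08 = 1904.6 kPa.
q_all = q_ult / FS = 1904.6 / 3 = 634.85 kPa.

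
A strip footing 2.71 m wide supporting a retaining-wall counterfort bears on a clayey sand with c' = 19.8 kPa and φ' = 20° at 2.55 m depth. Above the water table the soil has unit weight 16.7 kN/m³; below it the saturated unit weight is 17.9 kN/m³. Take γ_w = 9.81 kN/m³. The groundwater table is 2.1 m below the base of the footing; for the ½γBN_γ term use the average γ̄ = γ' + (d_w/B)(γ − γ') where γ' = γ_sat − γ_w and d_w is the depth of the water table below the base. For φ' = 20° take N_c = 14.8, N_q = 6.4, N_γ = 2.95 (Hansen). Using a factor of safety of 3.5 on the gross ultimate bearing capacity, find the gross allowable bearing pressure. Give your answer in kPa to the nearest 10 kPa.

q = γ·D_f = 16.7 × 2.55 = 42.585 kPa.
γ' = 8.09 kN/m³; averaging over the depth B below the base, γ̄ = γ' + (d_w/B)(γ − γ') = 14.762 kN/m³.
c·N_c = 19.8 × 14.8 = 293.04 kPa
q·N_q = 42.585 × 6.4 = 272.54 kPa
0.5·γ·B·N_γ = 0.5 × 14.762 × 2.71 × 2.95 = 59.007 kPa
q_ult = 293.04 + 272.54 + 59.007 = 624.59 kPa.
q_all = 624.59 / 3.5 = 178.45 kPa.

q_all ≈ 180 kPa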